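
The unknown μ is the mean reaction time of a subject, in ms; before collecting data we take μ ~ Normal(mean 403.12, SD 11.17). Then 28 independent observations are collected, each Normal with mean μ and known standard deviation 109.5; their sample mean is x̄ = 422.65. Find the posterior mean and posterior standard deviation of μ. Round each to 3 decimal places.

Posterior mean ≈ 407.526; posterior SD ≈ 9.829

With known σ, the Normal prior is conjugate. Weight on the data is w = (n/σ²)/(n/σ² + 1/τ₀²) = 0.00233523/(0.00233523+0.00801482) = 0.22563.
Posterior mean = w·x̄ + (1−w)·μ₀ = 0.22563·422.65 + 0.77437·403.12 = 407.526. Posterior variance = 1/(0.00233523+0.00801482) = 96.6179, so SD = 9.829.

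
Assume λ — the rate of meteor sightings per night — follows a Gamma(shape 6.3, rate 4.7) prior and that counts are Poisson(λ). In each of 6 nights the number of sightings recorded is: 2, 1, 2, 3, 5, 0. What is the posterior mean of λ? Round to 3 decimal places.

Posterior mean ≈ 1.804

Total count ∑xᵢ = 13 over n = 6 nights.
Gamma is conjugate to the Poisson likelihood: posterior is Gamma(shape = 6.3+13 = 19.3, rate = 4.7+6 = 10.7).
E[λ | data] = 19.3/10.7 = 1.804.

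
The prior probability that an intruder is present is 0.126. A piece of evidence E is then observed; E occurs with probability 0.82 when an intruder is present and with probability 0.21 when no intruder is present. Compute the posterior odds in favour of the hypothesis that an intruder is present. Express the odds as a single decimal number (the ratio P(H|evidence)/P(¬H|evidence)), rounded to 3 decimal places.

Prior odds = 0.126/(1−0.126) = 0.14416.
Likelihood ratio for E = 0.82/0.21 = 3.9048.
Posterior odds = prior odds × LR = 0.56293.

Posterior odds ≈ 0.563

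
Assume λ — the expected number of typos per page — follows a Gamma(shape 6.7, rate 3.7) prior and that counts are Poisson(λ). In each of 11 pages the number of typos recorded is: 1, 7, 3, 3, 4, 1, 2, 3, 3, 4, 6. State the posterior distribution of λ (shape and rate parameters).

The Poisson likelihood adds the total count to the shape and the number of exposure periods to the rate. Here ∑xᵢ = 37 and n = 11, so shape 6.7→43.7 and rate 3.7→14.7.

Posterior: Gamma(shape=43.7, rate=14.7)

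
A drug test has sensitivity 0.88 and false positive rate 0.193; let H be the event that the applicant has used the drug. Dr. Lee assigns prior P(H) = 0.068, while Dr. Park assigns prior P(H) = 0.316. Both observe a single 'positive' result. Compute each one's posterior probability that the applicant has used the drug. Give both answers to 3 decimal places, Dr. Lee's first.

Dr. Lee: 0.250; Dr. Park: 0.678

P('+'|H) = 0.88, P('+'|¬H) = 0.193.
Dr. Lee: numerator 0.88·0.068 = 0.059840; evidence = 0.059840+0.193·0.932 = 0.23972; posterior = 0.250.
Dr. Park: numerator 0.88·0.316 = 0.27808; evidence = 0.27808+0.193·0.684 = 0.41009; posterior = 0.678.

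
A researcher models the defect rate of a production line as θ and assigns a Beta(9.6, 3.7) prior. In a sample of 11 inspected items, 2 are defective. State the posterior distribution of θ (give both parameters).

The binomial likelihood is conjugate to the Beta prior: with 2 successes and 9 failures, the posterior is Beta(9.6+2, 3.7+9) = Beta(11.6, 12.7).

Posterior: Beta(11.6, 12.7)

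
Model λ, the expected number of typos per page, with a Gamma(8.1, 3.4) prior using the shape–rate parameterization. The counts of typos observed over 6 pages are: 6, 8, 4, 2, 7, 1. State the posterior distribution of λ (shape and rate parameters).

Posterior: Gamma(shape=36.1, rate=9.4)

The Poisson likelihood adds the total count to the shape and the number of exposure periods to the rate. Here ∑xᵢ = 28 and n = 6, so shape 8.1→36.1 and rate 3.4→9.4.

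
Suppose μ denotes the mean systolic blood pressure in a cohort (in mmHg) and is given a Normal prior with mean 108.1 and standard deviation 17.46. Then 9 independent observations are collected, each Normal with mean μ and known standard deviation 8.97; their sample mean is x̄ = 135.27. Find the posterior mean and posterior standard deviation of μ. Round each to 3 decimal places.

Prior precision 1/τ₀² = 1/17.46² = 0.00328028; data precision n/σ² = 9/8.97² = 0.111856.
Posterior precision = 0.00328028 + 0.111856 = 0.115136, giving posterior SD = 1/√0.115136 = 2.947.
Posterior mean = (0.00328028·108.1 + 0.111856·135.27) / 0.115136 = 134.496.

Posterior mean ≈ 134.496; posterior SD ≈ 2.947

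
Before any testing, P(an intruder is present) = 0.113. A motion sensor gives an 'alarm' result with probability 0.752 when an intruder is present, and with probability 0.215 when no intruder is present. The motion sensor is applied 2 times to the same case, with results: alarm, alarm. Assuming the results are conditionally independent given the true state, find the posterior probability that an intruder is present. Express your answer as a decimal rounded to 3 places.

Let H be the event that an intruder is present; start with P(H) = 0.113. P('alarm'|H) = 0.752, P('alarm'|¬H) = 0.215.
Update on result 1 ('alarm'): P(H) ← 0.752·0.1130 / (0.752·0.1130 + 0.215·0.8870) = 0.084976/0.27568 = 0.3082.
Update on result 2 ('alarm'): P(H) ← 0.752·0.3082 / (0.752·0.3082 + 0.215·0.6918) = 0.23180/0.38053 = 0.6091.

Posterior P(H) ≈ 0.609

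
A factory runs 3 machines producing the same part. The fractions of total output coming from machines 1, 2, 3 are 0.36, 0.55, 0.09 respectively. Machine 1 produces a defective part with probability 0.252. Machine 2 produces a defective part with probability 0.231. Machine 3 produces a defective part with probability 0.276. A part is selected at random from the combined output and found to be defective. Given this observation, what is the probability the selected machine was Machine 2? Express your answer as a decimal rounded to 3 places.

Posterior probability ≈ 0.524

Tabulate prior·likelihood by source: [1] prior 0.36, lik 0.252, product 0.09072; [2] prior 0.55, lik 0.231, product 0.1271; [3] prior 0.09, lik 0.276, product 0.02484.
Normalizing constant = 0.24261; the posterior for Machine 2 is its product over the sum, 0.1271/0.24261 = 0.524.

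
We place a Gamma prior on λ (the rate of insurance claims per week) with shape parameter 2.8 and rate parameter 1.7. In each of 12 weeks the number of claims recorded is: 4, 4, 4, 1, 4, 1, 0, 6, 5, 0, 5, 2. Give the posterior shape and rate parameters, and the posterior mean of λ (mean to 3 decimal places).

Posterior: Gamma(shape=38.8, rate=13.7); mean ≈ 2.832

Total count ∑xᵢ = 36 over n = 12 weeks.
Gamma is conjugate to the Poisson likelihood: posterior is Gamma(shape = 2.8+36 = 38.8, rate = 1.7+12 = 13.7).
Posterior mean = shape/rate = 38.8/13.7 = 2.832.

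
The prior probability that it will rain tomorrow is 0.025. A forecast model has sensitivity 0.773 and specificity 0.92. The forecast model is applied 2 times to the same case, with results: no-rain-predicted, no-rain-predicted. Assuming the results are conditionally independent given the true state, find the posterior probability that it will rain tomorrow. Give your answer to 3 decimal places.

With H the event that it will rain tomorrow, the joint likelihood of the observed sequence is P(data|H) = 0.227·0.227 = 0.051529 and P(data|¬H) = 0.92·0.92 = 0.84640.
Bayes: P(H|data) = 0.025·0.051529 / (0.025·0.051529 + 0.975·0.84640) = 0.0012882/0.82653 = 0.0016.

Posterior P(H) ≈ 0.002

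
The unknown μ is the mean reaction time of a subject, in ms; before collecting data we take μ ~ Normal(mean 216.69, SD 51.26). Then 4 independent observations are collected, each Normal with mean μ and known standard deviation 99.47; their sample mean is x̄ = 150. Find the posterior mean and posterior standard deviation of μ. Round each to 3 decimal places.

Prior precision 1/τ₀² = 1/51.26² = 0.00038058; data precision n/σ² = 4/99.47² = 0.00040427.
Posterior precision = 0.00038058 + 0.00040427 = 0.00078485, giving posterior SD = 1/√0.00078485 = 35.695.
Posterior mean = (0.00038058·216.69 + 0.00040427·150) / 0.00078485 = 182.338.

Posterior mean ≈ 182.338; posterior SD ≈ 35.695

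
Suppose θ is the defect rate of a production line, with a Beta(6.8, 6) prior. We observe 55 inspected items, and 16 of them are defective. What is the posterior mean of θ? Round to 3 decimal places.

The binomial likelihood is conjugate to the Beta prior: with 16 successes and 39 failures, the posterior is Beta(6.8+16, 6+39) = Beta(22.8, 45).
Posterior mean = α/(α+β) = 22.8/67.8 = 0.336.

Posterior mean ≈ 0.336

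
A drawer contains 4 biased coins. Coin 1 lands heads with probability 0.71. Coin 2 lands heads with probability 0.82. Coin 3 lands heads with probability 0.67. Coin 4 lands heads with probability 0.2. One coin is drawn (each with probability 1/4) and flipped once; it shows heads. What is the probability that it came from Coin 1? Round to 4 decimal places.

Tabulate prior·likelihood by source: [1] prior 0.25, lik 0.71, product 0.1775; [2] prior 0.25, lik 0.82, product 0.2050; [3] prior 0.25, lik 0.67, product 0.1675; [4] prior 0.25, lik 0.2, product 0.05000.
Normalizing constant = 0.60000; the posterior for Coin 1 is its product over the sum, 0.1775/0.60000 = 0.2958.

Posterior probability ≈ 0.2958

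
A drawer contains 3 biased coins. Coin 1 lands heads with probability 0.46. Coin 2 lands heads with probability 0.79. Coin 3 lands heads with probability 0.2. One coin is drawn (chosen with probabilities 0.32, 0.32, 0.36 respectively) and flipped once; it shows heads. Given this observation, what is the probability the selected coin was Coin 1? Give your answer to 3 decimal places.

P(heads|C1) = 0.46; P(heads|C2) = 0.79; P(heads|C3) = 0.2.
Prior × likelihood for each source: 0.32·0.46=0.1472, 0.32·0.79=0.2528, 0.36·0.2=0.07200. Summing gives P(heads) = 0.47200.
P(Coin 1 | heads) = 0.1472 / 0.47200 = 0.312.

Posterior probability ≈ 0.312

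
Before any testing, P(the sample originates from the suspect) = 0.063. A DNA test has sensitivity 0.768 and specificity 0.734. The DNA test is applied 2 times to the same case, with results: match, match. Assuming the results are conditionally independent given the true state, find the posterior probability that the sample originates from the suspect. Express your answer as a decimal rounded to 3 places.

Let H be the event that the sample originates from the suspect; start with P(H) = 0.063. P('match'|H) = 0.768, P('match'|¬H) = 0.266.
Update on result 1 ('match'): P(H) ← 0.768·0.0630 / (0.768·0.0630 + 0.266·0.9370) = 0.048384/0.29763 = 0.1626.
Update on result 2 ('match'): P(H) ← 0.768·0.1626 / (0.768·0.1626 + 0.266·0.8374) = 0.12485/0.34761 = 0.3592.

Posterior P(H) ≈ 0.359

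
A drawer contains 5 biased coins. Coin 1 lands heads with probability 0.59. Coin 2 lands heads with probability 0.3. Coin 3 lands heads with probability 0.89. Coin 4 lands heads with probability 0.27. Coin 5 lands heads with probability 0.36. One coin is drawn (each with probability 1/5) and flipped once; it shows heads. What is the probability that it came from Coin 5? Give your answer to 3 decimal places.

Posterior probability ≈ 0.149

P(heads|C1) = 0.59; P(heads|C2) = 0.3; P(heads|C3) = 0.89; P(heads|C4) = 0.27; P(heads|C5) = 0.36.
Prior × likelihood for each source: 0.2·0.59=0.1180, 0.2·0.3=0.06000, 0.2·0.89=0.1780, 0.2·0.27=0.05400, 0.2·0.36=0.07200. Summing gives P(heads) = 0.48200.
P(Coin 5 | heads) = 0.07200 / 0.48200 = 0.149.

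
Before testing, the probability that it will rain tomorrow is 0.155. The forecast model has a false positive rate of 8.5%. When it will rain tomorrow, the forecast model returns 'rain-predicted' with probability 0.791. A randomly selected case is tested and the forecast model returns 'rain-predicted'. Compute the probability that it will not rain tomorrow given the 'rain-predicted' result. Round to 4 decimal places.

Let H be the event that it will rain tomorrow. P(H) = 0.155, so P(¬H) = 0.845. With E the 'rain-predicted' result, P(E|H) = 0.791 and P(E|¬H) = 0.085.
P(E) = 0.791·0.155 + 0.085·0.845 = 0.12261 + 0.071825 = 0.19443.
By Bayes' theorem, P(H|E) = 0.12261 / 0.19443 = 0.6306. Hence P(¬H|E) = 1 − 0.6306 = 0.3694.

P(¬H | E) ≈ 0.3694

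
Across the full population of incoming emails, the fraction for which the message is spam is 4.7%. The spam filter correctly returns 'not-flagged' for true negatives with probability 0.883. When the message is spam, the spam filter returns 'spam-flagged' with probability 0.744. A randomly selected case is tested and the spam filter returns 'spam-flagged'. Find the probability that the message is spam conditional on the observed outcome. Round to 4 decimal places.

Let H be the event that the message is spam. P(H) = 0.047, so P(¬H) = 0.953. With E the 'spam-flagged' result, P(E|H) = 0.744 and P(E|¬H) = 0.117.
P(E) = 0.744·0.047 + 0.117·0.953 = 0.034968 + 0.11150 = 0.14647.
By Bayes' theorem, P(H|E) = 0.034968 / 0.14647 = 0.2387.

P(H | E) ≈ 0.2387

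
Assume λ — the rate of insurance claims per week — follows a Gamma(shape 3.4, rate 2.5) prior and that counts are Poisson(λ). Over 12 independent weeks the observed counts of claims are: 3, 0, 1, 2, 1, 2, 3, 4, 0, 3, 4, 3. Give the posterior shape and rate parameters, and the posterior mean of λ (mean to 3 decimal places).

Posterior: Gamma(shape=29.4, rate=14.5); mean ≈ 2.028

The Poisson likelihood adds the total count to the shape and the number of exposure periods to the rate. Here ∑xᵢ = 26 and n = 12, so shape 3.4→29.4 and rate 2.5→14.5.
E[λ | data] = 29.4/14.5 = 2.028.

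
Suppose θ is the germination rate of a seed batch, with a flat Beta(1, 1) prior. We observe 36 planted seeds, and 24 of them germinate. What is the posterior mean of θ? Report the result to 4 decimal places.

Posterior mean ≈ 0.6579

Observing 24 successes and 12 failures updates Beta(1, 1) by adding the success and failure counts to the two shape parameters: α = 1+24 = 25, β = 1+12 = 13.
Posterior mean = α/(α+β) = 25/38 = 0.6579.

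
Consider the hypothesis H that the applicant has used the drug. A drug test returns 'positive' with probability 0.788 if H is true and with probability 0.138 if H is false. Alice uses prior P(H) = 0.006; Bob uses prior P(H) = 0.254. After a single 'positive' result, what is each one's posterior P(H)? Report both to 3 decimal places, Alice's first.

Alice: 0.033; Bob: 0.660

P('+'|H) = 0.788, P('+'|¬H) = 0.138.
Alice: numerator 0.788·0.006 = 0.0047280; evidence = 0.0047280+0.138·0.994 = 0.14190; posterior = 0.033.
Bob: numerator 0.788·0.254 = 0.20015; evidence = 0.20015+0.138·0.746 = 0.30310; posterior = 0.660.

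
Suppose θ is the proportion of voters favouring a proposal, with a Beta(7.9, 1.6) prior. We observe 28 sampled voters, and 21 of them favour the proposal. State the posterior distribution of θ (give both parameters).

Observing 21 successes and 7 failures updates Beta(7.9, 1.6) by adding the success and failure counts to the two shape parameters: α = 7.9+21 = 28.9, β = 1.6+7 = 8.6.

Posterior: Beta(28.9, 8.6)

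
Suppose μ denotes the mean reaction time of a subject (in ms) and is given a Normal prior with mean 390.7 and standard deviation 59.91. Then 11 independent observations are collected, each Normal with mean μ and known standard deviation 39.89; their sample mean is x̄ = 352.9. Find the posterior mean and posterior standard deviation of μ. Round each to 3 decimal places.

Posterior mean ≈ 354.364; posterior SD ≈ 11.792

With known σ, the Normal prior is conjugate. Weight on the data is w = (n/σ²)/(n/σ² + 1/τ₀²) = 0.00691297/(0.00691297+0.00027861) = 0.96126.
Posterior mean = w·x̄ + (1−w)·μ₀ = 0.96126·352.9 + 0.038742·390.7 = 354.364. Posterior variance = 1/(0.00691297+0.00027861) = 139.051, so SD = 11.792.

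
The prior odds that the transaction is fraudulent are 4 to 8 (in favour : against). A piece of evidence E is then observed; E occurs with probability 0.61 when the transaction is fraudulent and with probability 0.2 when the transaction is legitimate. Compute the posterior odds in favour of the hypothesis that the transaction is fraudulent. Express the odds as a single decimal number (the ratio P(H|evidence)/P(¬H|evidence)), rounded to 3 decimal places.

Posterior odds ≈ 1.525

Prior odds = 4/8 = 0.50000.
Likelihood ratio for E = 0.61/0.2 = 3.0500.
Posterior odds = prior odds × LR = 1.5250.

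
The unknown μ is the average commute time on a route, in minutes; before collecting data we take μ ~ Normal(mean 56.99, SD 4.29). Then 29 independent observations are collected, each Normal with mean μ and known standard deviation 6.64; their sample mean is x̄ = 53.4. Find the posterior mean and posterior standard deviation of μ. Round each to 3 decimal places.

With known σ, the Normal prior is conjugate. Weight on the data is w = (n/σ²)/(n/σ² + 1/τ₀²) = 0.657751/(0.657751+0.0543357) = 0.92370.
Posterior mean = w·x̄ + (1−w)·μ₀ = 0.92370·53.4 + 0.076305·56.99 = 53.674. Posterior variance = 1/(0.657751+0.0543357) = 1.40432, so SD = 1.185.

Posterior mean ≈ 53.674; posterior SD ≈ 1.185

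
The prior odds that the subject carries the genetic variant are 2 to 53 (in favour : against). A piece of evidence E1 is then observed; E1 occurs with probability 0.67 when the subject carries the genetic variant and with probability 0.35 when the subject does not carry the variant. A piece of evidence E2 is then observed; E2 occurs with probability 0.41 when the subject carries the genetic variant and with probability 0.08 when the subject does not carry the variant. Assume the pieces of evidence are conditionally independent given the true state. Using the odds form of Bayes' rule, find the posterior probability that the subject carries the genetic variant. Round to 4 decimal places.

Posterior probability ≈ 0.2702

Prior odds = 2/53 = 0.037736. In log-odds, ln(0.037736) = -3.2771.
Add log likelihood ratios: ln(1.9143) + ln(5.1250) = 2.2835.
Posterior log-odds = -0.99367, so posterior odds = exp(-0.99367) = 0.37022. Converting, P(H|E) = 0.37022/1.3702 = 0.2702.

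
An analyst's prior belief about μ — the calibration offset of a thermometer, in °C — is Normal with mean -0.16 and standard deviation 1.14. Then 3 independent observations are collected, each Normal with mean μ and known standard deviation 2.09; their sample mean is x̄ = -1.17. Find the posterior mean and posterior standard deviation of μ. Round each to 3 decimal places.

With known σ, the Normal prior is conjugate. Weight on the data is w = (n/σ²)/(n/σ² + 1/τ₀²) = 0.686797/(0.686797+0.769468) = 0.47162.
Posterior mean = w·x̄ + (1−w)·μ₀ = 0.47162·-1.17 + 0.52838·-0.16 = -0.636. Posterior variance = 1/(0.686797+0.769468) = 0.686688, so SD = 0.829.

Posterior mean ≈ -0.636; posterior SD ≈ 0.829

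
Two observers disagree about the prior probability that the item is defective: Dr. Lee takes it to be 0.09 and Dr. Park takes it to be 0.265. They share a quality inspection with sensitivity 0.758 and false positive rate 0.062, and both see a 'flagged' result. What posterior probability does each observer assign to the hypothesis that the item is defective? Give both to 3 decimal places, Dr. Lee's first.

Dr. Lee: 0.547; Dr. Park: 0.815

The likelihood ratio for a 'flagged' result is 0.758/0.062 = 12.226.
Dr. Lee: prior odds 0.09/0.91 = 0.098901; posterior odds 1.2091; posterior probability 0.547.
Dr. Park: prior odds 0.265/0.735 = 0.36054; posterior odds 4.4079; posterior probability 0.815.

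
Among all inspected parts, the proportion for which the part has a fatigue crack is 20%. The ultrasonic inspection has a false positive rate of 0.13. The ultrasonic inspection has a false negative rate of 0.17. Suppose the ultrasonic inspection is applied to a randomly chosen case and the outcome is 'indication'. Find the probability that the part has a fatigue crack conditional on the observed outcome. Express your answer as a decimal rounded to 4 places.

P(H | E) ≈ 0.6148

Let H be the event that the part has a fatigue crack. P(H) = 0.2, so P(¬H) = 0.8. With E the 'indication' result, P(E|H) = 0.83 and P(E|¬H) = 0.13.
P(E) = 0.83·0.2 + 0.13·0.8 = 0.16600 + 0.10400 = 0.27000.
By Bayes' theorem, P(H|E) = 0.16600 / 0.27000 = 0.6148.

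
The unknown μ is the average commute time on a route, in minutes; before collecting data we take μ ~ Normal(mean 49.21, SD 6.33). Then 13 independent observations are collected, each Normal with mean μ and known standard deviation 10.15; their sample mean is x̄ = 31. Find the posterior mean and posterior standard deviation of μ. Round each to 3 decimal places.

Posterior mean ≈ 34.007; posterior SD ≈ 2.572

Prior precision 1/τ₀² = 1/6.33² = 0.0249570; data precision n/σ² = 13/10.15² = 0.126186.
Posterior precision = 0.0249570 + 0.126186 = 0.151143, giving posterior SD = 1/√0.151143 = 2.572.
Posterior mean = (0.0249570·49.21 + 0.126186·31) / 0.151143 = 34.007.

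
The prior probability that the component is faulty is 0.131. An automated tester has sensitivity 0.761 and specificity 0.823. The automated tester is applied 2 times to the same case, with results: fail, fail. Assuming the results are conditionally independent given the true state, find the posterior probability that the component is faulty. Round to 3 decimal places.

Let H be the event that the component is faulty; start with P(H) = 0.131. P('fail'|H) = 0.761, P('fail'|¬H) = 0.177.
Update on result 1 ('fail'): P(H) ← 0.761·0.1310 / (0.761·0.1310 + 0.177·0.8690) = 0.099691/0.25350 = 0.3933.
Update on result 2 ('fail'): P(H) ← 0.761·0.3933 / (0.761·0.3933 + 0.177·0.6067) = 0.29926/0.40666 = 0.7359.

Posterior P(H) ≈ 0.736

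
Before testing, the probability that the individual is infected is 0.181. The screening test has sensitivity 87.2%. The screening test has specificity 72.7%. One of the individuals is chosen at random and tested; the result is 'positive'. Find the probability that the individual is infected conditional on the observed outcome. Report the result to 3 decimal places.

P(H | E) ≈ 0.414

Let H be the event that the individual is infected. P(H) = 0.181, so P(¬H) = 0.819. With E the 'positive' result, P(E|H) = 0.872 and P(E|¬H) = 0.273.
P(E) = 0.872·0.181 + 0.273·0.819 = 0.15783 + 0.22359 = 0.38142.
By Bayes' theorem, P(H|E) = 0.15783 / 0.38142 = 0.414.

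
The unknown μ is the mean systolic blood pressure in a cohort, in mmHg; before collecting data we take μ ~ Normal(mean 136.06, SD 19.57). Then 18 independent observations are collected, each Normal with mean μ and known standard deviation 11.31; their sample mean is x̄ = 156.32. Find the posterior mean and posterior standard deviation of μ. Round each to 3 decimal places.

Posterior mean ≈ 155.951; posterior SD ≈ 2.641

With known σ, the Normal prior is conjugate. Weight on the data is w = (n/σ²)/(n/σ² + 1/τ₀²) = 0.140717/(0.140717+0.00261107) = 0.98178.
Posterior mean = w·x̄ + (1−w)·μ₀ = 0.98178·156.32 + 0.018217·136.06 = 155.951. Posterior variance = 1/(0.140717+0.00261107) = 6.97699, so SD = 2.641.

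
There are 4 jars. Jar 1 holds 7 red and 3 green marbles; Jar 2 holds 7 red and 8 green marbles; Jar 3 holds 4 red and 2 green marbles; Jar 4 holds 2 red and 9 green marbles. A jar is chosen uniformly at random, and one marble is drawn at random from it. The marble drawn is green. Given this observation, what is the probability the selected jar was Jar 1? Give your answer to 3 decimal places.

Posterior probability ≈ 0.151

Tabulate prior·likelihood by source: [1] prior 0.25, lik 0.3, product 0.07500; [2] prior 0.25, lik 0.5333, product 0.1333; [3] prior 0.25, lik 0.3333, product 0.08333; [4] prior 0.25, lik 0.8182, product 0.2045.
Normalizing constant = 0.49621; the posterior for Jar 1 is its product over the sum, 0.07500/0.49621 = 0.151.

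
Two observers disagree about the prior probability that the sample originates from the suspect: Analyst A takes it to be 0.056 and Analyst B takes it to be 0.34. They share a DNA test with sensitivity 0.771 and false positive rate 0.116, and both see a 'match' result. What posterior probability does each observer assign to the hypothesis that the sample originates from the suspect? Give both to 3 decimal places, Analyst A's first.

Analyst A: 0.283; Analyst B: 0.774

The likelihood ratio for a 'match' result is 0.771/0.116 = 6.6466.
Analyst A: prior odds 0.056/0.944 = 0.059322; posterior odds 0.39429; posterior probability 0.283.
Analyst B: prior odds 0.34/0.66 = 0.51515; posterior odds 3.4240; posterior probability 0.774.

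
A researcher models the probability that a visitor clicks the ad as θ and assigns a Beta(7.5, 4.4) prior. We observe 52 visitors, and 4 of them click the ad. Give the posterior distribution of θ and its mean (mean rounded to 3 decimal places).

Posterior: Beta(11.5, 52.4); mean ≈ 0.180

Observing 4 successes and 48 failures updates Beta(7.5, 4.4) by adding the success and failure counts to the two shape parameters: α = 7.5+4 = 11.5, β = 4.4+48 = 52.4.
Posterior mean = α/(α+β) = 11.5/63.9 = 0.180.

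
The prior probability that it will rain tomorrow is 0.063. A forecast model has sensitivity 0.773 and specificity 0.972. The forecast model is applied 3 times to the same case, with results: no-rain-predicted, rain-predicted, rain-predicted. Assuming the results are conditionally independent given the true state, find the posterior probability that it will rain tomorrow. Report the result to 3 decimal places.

Posterior P(H) ≈ 0.923

With H the event that it will rain tomorrow, the joint likelihood of the observed sequence is P(data|H) = 0.227·0.773·0.773 = 0.13564 and P(data|¬H) = 0.972·0.028·0.028 = 0.00076205.
Bayes: P(H|data) = 0.063·0.13564 / (0.063·0.13564 + 0.937·0.00076205) = 0.0085453/0.0092593 = 0.9229.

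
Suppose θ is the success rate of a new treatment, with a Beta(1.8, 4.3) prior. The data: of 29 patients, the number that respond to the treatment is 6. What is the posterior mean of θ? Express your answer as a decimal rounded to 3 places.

Observing 6 successes and 23 failures updates Beta(1.8, 4.3) by adding the success and failure counts to the two shape parameters: α = 1.8+6 = 7.8, β = 4.3+23 = 27.3.
Posterior mean = α/(α+β) = 7.8/35.1 = 0.222.

Posterior mean ≈ 0.222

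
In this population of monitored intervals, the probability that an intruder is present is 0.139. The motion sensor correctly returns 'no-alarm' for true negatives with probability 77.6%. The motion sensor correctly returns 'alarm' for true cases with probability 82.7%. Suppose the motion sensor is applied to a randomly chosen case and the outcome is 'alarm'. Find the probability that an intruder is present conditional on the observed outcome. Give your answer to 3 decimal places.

Write H for 'an intruder is present'. Prior odds H:¬H = 0.139/0.861 = 0.16144. For the 'alarm' outcome, the likelihood ratio is 0.827/0.224 = 3.6920.
Posterior odds = 0.16144 × 3.6920 = 0.59603, so P(H|E) = 0.59603/(1+0.59603) = 0.373.

P(H | E) ≈ 0.373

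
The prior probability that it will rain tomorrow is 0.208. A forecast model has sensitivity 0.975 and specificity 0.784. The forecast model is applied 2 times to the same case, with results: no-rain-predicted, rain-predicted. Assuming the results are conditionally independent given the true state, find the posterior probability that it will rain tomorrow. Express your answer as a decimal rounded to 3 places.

Posterior P(H) ≈ 0.036

With H the event that it will rain tomorrow, the joint likelihood of the observed sequence is P(data|H) = 0.025·0.975 = 0.024375 and P(data|¬H) = 0.784·0.216 = 0.16934.
Bayes: P(H|data) = 0.208·0.024375 / (0.208·0.024375 + 0.792·0.16934) = 0.0050700/0.13919 = 0.0364.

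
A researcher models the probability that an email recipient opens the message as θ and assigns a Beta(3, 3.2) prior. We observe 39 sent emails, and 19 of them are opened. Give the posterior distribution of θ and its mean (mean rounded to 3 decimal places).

The binomial likelihood is conjugate to the Beta prior: with 19 successes and 20 failures, the posterior is Beta(3+19, 3.2+20) = Beta(22, 23.2).
E[θ | data] = 22/(22+23.2) = 0.487.

Posterior: Beta(22, 23.2); mean ≈ 0.487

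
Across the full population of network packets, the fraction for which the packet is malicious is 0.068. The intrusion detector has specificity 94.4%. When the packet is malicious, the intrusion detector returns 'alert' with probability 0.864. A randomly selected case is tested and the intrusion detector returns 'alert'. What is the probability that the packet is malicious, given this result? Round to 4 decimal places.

P(H | E) ≈ 0.5296

Let H be the event that the packet is malicious. P(H) = 0.068, so P(¬H) = 0.932. With E the 'alert' result, P(E|H) = 0.864 and P(E|¬H) = 0.056.
P(E) = 0.864·0.068 + 0.056·0.932 = 0.058752 + 0.052192 = 0.11094.
By Bayes' theorem, P(H|E) = 0.058752 / 0.11094 = 0.5296.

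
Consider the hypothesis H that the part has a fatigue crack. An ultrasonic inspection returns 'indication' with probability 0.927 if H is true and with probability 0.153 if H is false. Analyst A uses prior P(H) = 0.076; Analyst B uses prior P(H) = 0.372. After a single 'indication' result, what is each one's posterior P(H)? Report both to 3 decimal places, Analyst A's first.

Analyst A: 0.333; Analyst B: 0.782

P('+'|H) = 0.927, P('+'|¬H) = 0.153.
Analyst A: numerator 0.927·0.076 = 0.070452; evidence = 0.070452+0.153·0.924 = 0.21182; posterior = 0.333.
Analyst B: numerator 0.927·0.372 = 0.34484; evidence = 0.34484+0.153·0.628 = 0.44093; posterior = 0.782.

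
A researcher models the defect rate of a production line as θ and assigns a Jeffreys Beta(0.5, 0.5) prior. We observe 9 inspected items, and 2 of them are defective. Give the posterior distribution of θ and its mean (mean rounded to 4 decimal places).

Posterior: Beta(2.5, 7.5); mean ≈ 0.2500

The binomial likelihood is conjugate to the Beta prior: with 2 successes and 7 failures, the posterior is Beta(0.5+2, 0.5+7) = Beta(2.5, 7.5).
E[θ | data] = 2.5/(2.5+7.5) = 0.2500.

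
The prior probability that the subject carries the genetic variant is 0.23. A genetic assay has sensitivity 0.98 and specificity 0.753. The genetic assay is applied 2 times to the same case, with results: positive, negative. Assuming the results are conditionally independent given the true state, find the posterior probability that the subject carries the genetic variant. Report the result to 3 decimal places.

Posterior P(H) ≈ 0.031

With H the event that the subject carries the genetic variant, the joint likelihood of the observed sequence is P(data|H) = 0.98·0.02 = 0.019600 and P(data|¬H) = 0.247·0.753 = 0.18599.
Bayes: P(H|data) = 0.23·0.019600 / (0.23·0.019600 + 0.77·0.18599) = 0.0045080/0.14772 = 0.0305.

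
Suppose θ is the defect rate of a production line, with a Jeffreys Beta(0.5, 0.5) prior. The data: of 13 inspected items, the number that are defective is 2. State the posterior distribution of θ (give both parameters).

Posterior: Beta(2.5, 11.5)

Observing 2 successes and 11 failures updates Beta(0.5, 0.5) by adding the success and failure counts to the two shape parameters: α = 0.5+2 = 2.5, β = 0.5+11 = 11.5.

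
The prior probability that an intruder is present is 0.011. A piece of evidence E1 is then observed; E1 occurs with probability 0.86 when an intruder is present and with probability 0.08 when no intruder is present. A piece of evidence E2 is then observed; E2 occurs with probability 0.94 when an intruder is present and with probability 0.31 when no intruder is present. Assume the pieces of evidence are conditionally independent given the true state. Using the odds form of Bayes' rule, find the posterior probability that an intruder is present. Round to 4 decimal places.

Prior odds = 0.011/(1−0.011) = 0.011122.
Likelihood ratio for E1 = 0.86/0.08 = 10.750.
Likelihood ratio for E2 = 0.94/0.31 = 3.0323.
Posterior odds = prior odds × LR₁ × LR₂ = 0.36255.
Posterior probability = odds/(1+odds) = 0.36255/1.3626 = 0.2661.

Posterior probability ≈ 0.2661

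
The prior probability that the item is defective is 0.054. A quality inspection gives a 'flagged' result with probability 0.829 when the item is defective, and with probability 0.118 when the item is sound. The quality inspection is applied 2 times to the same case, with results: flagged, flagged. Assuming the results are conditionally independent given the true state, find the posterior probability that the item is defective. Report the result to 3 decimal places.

Posterior P(H) ≈ 0.738

With H the event that the item is defective, the joint likelihood of the observed sequence is P(data|H) = 0.829·0.829 = 0.68724 and P(data|¬H) = 0.118·0.118 = 0.013924.
Bayes: P(H|data) = 0.054·0.68724 / (0.054·0.68724 + 0.946·0.013924) = 0.037111/0.050283 = 0.7380.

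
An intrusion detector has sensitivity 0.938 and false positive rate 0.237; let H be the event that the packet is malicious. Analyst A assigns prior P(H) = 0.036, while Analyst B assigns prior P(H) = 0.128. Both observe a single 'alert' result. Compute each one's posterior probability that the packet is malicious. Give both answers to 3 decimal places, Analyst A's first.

The likelihood ratio for an 'alert' result is 0.938/0.237 = 3.9578.
Analyst A: prior odds 0.036/0.964 = 0.037344; posterior odds 0.14780; posterior probability 0.129.
Analyst B: prior odds 0.128/0.872 = 0.14679; posterior odds 0.58096; posterior probability 0.367.

Analyst A: 0.129; Analyst B: 0.367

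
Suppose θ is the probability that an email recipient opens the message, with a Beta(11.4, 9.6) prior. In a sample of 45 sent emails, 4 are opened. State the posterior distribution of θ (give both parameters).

Posterior: Beta(15.4, 50.6)

Observing 4 successes and 41 failures updates Beta(11.4, 9.6) by adding the success and failure counts to the two shape parameters: α = 11.4+4 = 15.4, β = 9.6+41 = 50.6.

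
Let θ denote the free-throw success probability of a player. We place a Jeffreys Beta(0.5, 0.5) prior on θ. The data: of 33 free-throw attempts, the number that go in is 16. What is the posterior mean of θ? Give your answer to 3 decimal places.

The binomial likelihood is conjugate to the Beta prior: with 16 successes and 17 failures, the posterior is Beta(0.5+16, 0.5+17) = Beta(16.5, 17.5).
Posterior mean = α/(α+β) = 16.5/34 = 0.485.

Posterior mean ≈ 0.485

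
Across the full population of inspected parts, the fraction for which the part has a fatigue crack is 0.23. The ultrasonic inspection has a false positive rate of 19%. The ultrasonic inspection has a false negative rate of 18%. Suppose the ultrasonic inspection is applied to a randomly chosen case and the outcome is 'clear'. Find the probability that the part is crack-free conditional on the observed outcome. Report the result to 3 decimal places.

Write H for 'the part has a fatigue crack'. Prior odds H:¬H = 0.23/0.77 = 0.29870. For the 'clear' outcome, the likelihood ratio is 0.18/0.81 = 0.22222.
Posterior odds = 0.29870 × 0.22222 = 0.066378, so P(H|E) = 0.066378/(1+0.066378) = 0.062. Then P(¬H|E) = 1 − 0.062 = 0.938.

P(¬H | E) ≈ 0.938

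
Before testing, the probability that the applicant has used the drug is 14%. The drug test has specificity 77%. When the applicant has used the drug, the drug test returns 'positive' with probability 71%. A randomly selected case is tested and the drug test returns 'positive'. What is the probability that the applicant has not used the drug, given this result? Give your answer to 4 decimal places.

Write H for 'the applicant has used the drug'. Prior odds H:¬H = 0.14/0.86 = 0.16279. For the 'positive' outcome, the likelihood ratio is 0.71/0.23 = 3.0870.
Posterior odds = 0.16279 × 3.0870 = 0.50253, so P(H|E) = 0.50253/(1+0.50253) = 0.3345. Then P(¬H|E) = 1 − 0.3345 = 0.6655.

P(¬H | E) ≈ 0.6655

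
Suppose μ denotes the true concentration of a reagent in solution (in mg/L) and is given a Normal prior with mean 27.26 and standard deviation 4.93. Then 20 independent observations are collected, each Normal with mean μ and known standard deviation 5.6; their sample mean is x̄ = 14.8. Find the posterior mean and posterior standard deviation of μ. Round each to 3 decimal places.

With known σ, the Normal prior is conjugate. Weight on the data is w = (n/σ²)/(n/σ² + 1/τ₀²) = 0.637755/(0.637755+0.0411440) = 0.93940.
Posterior mean = w·x̄ + (1−w)·μ₀ = 0.93940·14.8 + 0.060604·27.26 = 15.555. Posterior variance = 1/(0.637755+0.0411440) = 1.47297, so SD = 1.214.

Posterior mean ≈ 15.555; posterior SD ≈ 1.214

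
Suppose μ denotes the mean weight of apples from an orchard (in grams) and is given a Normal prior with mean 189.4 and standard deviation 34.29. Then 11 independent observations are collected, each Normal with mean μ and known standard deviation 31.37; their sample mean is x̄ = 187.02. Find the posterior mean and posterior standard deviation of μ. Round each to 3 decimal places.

Posterior mean ≈ 187.188; posterior SD ≈ 9.118

Prior precision 1/τ₀² = 1/34.29² = 0.00085048; data precision n/σ² = 11/31.37² = 0.0111780.
Posterior precision = 0.00085048 + 0.0111780 = 0.0120285, giving posterior SD = 1/√0.0120285 = 9.118.
Posterior mean = (0.00085048·189.4 + 0.0111780·187.02) / 0.0120285 = 187.188.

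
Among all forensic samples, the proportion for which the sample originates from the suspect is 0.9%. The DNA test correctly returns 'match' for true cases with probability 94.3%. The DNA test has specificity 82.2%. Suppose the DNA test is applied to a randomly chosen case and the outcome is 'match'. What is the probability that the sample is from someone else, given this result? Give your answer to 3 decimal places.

P(¬H | E) ≈ 0.954

Let H be the event that the sample originates from the suspect. P(H) = 0.009, so P(¬H) = 0.991. With E the 'match' result, P(E|H) = 0.943 and P(E|¬H) = 0.178.
P(E) = 0.943·0.009 + 0.178·0.991 = 0.0084870 + 0.17640 = 0.18488.
By Bayes' theorem, P(H|E) = 0.0084870 / 0.18488 = 0.046. Hence P(¬H|E) = 1 − 0.046 = 0.954.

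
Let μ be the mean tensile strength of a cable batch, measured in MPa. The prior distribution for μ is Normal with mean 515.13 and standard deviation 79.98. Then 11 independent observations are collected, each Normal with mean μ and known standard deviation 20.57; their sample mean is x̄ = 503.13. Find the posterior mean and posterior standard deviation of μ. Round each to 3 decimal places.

Prior precision 1/τ₀² = 1/79.98² = 0.00015633; data precision n/σ² = 11/20.57² = 0.0259971.
Posterior precision = 0.00015633 + 0.0259971 = 0.0261534, giving posterior SD = 1/√0.0261534 = 6.184.
Posterior mean = (0.00015633·515.13 + 0.0259971·503.13) / 0.0261534 = 503.202.

Posterior mean ≈ 503.202; posterior SD ≈ 6.184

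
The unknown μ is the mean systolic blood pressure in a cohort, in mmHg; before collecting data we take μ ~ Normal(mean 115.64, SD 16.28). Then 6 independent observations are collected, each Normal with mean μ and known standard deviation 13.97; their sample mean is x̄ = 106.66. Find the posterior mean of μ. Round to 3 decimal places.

Prior precision 1/τ₀² = 1/16.28² = 0.00377304; data precision n/σ² = 6/13.97² = 0.0307439.
Posterior precision = 0.00377304 + 0.0307439 = 0.0345169.
Posterior mean = (0.00377304·115.64 + 0.0307439·106.66) / 0.0345169 = 107.642.

Posterior mean ≈ 107.642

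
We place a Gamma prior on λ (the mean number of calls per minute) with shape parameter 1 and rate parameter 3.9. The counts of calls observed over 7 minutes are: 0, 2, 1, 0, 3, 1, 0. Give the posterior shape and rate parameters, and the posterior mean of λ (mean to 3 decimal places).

Posterior: Gamma(shape=8, rate=10.9); mean ≈ 0.734

Total count ∑xᵢ = 7 over n = 7 minutes.
Gamma is conjugate to the Poisson likelihood: posterior is Gamma(shape = 1+7 = 8, rate = 3.9+7 = 10.9).
Posterior mean = shape/rate = 8/10.9 = 0.734.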